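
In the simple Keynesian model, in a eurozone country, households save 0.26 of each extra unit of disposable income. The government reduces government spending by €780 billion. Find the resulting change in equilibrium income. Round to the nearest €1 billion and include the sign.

−€3,000 billion

MPC = 1 − MPS = 1 − 0.26 = 0.74.
Spending multiplier = 1/(1 − MPC) = 1/(1 − 0.74) = 1/0.26 ≈ 3.846.
ΔY = k × ΔG = (−€780 billion) / 0.26 = −€3,000 billion.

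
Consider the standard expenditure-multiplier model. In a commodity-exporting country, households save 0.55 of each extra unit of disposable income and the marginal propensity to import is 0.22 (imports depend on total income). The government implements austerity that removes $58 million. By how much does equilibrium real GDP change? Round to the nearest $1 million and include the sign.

MPC = 1 − MPS = 1 − 0.55 = 0.45.
Spending multiplier = 1/(1 − c + m) = 1/(1 − 0.45 + 0.22) = 1/0.77 ≈ 1.299.
ΔY = k × ΔG = (−$58 million) / 0.77 ≈ −$75 million.

−$75 million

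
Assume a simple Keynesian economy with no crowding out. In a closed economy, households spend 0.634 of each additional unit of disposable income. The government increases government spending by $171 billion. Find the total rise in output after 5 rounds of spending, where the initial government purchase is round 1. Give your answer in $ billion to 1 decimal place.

Round 1 adds ΔG = $171 billion; each later round is MPC = 0.634 times the previous.
After 5 rounds: 171 + 108.414 + 68.734476 + 43.577657784 + 27.628235035056 = ΔG·(1 − c^5)/(1 − c) = 171 × (1 − 0.102434508843424)/0.366 ≈ $419.4 billion.

$419.4 billion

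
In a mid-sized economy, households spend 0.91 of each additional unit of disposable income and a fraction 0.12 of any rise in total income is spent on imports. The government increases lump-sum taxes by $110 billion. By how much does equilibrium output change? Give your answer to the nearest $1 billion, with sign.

−$477 billion

A lump-sum tax change of +$110 billion shifts disposable income by −$110 billion; first-round consumption changes by −c × ΔT = −0.91 × (+$110 billion) = −$100.1 billion.
Expenditure multiplier = 1/(1 − c + m) = 1/(1 − 0.91 + 0.12) = 1/0.21 ≈ 4.762.
The tax multiplier is −c × k ≈ −4.333, so ΔY = k × (−c·ΔT) = (−$100.1 billion) / 0.21 ≈ −$477 billion.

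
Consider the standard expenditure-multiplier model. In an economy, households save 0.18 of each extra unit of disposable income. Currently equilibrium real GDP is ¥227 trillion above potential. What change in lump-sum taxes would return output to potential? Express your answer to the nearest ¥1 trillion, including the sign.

+¥50 trillion

MPC = 1 − MPS = 1 − 0.18 = 0.82.
Spending multiplier = 1/(1 − MPC) = 1/(1 − 0.82) = 1/0.18 ≈ 5.556.
Tax multiplier = −c·k = −0.82/0.18 ≈ −4.556. Need ΔY = −¥227 trillion, so ΔT = ΔY/(−c·k) = −(−¥227 trillion) × 0.18 / 0.82 ≈ +¥50 trillion.
The government should raise lump-sum taxes by ¥50 trillion.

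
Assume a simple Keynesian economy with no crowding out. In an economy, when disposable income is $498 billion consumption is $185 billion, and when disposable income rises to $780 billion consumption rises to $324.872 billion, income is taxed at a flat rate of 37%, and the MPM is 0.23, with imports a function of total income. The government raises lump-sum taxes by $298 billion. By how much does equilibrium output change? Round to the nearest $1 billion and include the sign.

−$161 billion

MPC = ΔC/ΔYd = (324.872 − 185)/(780 − 498) = 139.872/282 = 0.496.
A lump-sum tax change of +$298 billion shifts disposable income by −$298 billion; first-round consumption changes by −c × ΔT = −0.496 × (+$298 billion) = −$147.808 billion.
Expenditure multiplier = 1/(1 − c(1−t) + m) = 1/(1 − 0.496×0.63 + 0.23) = 1/0.91752 ≈ 1.09.
The tax multiplier is −c × k ≈ −0.541, so ΔY = k × (−c·ΔT) = (−$147.808 billion) / 0.91752 ≈ −$161 billion.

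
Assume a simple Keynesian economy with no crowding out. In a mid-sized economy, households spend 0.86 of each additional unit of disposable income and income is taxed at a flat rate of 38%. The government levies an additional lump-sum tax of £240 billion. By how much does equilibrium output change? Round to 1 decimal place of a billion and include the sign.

−£442.2 billion

A lump-sum tax change of +£240 billion shifts disposable income by −£240 billion; first-round consumption changes by −c × ΔT = −0.86 × (+£240 billion) = −£206.4 billion.
Expenditure multiplier = 1/(1 − c(1−t)) = 1/(1 − 0.86×0.62) = 1/0.4668 ≈ 2.142.
The tax multiplier is −c × k ≈ −1.842, so ΔY = k × (−c·ΔT) = (−£206.4 billion) / 0.4668 ≈ −£442.2 billion.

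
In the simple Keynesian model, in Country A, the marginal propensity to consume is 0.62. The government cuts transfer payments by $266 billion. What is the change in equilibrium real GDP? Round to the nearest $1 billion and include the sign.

−$434 billion

The transfer change shifts disposable income by −$266 billion, so first-round consumption changes by c·ΔTR = 0.62 × (−$266 billion) = −$164.92 billion.
Expenditure multiplier = 1/(1 − MPC) = 1/(1 − 0.62) = 1/0.38 ≈ 2.632.
The transfer multiplier is c × k ≈ 1.632, so ΔY = k × (c·ΔTR) = (−$164.92 billion) / 0.38 = −$434 billion.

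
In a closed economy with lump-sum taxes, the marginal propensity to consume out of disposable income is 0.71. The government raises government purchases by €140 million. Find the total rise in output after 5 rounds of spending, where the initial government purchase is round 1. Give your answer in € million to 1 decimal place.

€395.7 million

Round 1 adds ΔG = €140 million; each later round is MPC = 0.71 times the previous.
After 5 rounds: 140 + 99.4 + 70.574 + 50.10754 + 35.5763534 = ΔG·(1 − c^5)/(1 − c) = 140 × (1 − 0.1804229351)/0.29 ≈ €395.7 million.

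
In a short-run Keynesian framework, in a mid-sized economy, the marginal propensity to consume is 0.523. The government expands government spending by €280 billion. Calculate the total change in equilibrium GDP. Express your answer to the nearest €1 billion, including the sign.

Spending multiplier = 1/(1 − MPC) = 1/(1 − 0.523) = 1/0.477 ≈ 2.096.
ΔY = k × ΔG = (+€280 billion) / 0.477 ≈ +€587 billion.

+€587 billion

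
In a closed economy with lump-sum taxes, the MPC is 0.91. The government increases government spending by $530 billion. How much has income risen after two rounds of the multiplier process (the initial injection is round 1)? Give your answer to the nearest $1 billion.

Round 1 adds ΔG = $530 billion; each later round is MPC = 0.91 times the previous.
After 2 rounds: 530 + 482.3 = ΔG·(1 − c^2)/(1 − c) = 530 × (1 − 0.8281)/0.09 ≈ $1,012 billion.

$1,012 billion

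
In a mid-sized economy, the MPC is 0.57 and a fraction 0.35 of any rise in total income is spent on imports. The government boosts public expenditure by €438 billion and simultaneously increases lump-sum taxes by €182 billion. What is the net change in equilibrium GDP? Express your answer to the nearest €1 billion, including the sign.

+€429 billion

Expenditure multiplier = 1/(1 − c + m) = 1/(1 − 0.57 + 0.35) = 1/0.78 ≈ 1.282.
ΔG contributes k·ΔG = (+€438 billion) / 0.78 ≈ +€561.5 billion.
ΔT of +€182 billion changes first-round spending by −c·ΔT = −€103.74 billion, contributing k·(−c·ΔT) = (−€103.74 billion) / 0.78 = −€133 billion.
Net ΔY = k(ΔG − c·ΔT) = (+€334.26 billion) / 0.78 ≈ +€429 billion.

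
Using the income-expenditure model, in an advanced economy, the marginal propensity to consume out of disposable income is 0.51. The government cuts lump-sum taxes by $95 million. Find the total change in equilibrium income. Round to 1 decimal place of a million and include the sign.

+$98.9 million

A lump-sum tax change of −$95 million shifts disposable income by +$95 million; first-round consumption changes by −c × ΔT = −0.51 × (−$95 million) = +$48.45 million.
Expenditure multiplier = 1/(1 − MPC) = 1/(1 − 0.51) = 1/0.49 ≈ 2.041.
The tax multiplier is −c × k ≈ −1.041, so ΔY = k × (−c·ΔT) = (+$48.45 million) / 0.49 ≈ +$98.9 million.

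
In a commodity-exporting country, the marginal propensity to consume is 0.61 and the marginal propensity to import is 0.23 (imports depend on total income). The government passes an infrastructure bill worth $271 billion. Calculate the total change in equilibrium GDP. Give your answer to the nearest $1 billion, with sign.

+$437 billion

Expenditure multiplier = 1/(1 − c + m) = 1/(1 − 0.61 + 0.23) = 1/0.62 ≈ 1.613.
ΔY = k × ΔG = (+$271 billion) / 0.62 ≈ +$437 billion.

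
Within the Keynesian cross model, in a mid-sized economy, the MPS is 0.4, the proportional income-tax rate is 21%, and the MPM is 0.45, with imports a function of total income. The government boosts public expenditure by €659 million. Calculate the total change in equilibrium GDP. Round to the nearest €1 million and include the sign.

MPC = 1 − MPS = 1 − 0.4 = 0.6.
Spending multiplier = 1/(1 − c(1−t) + m) = 1/(1 − 0.6×0.79 + 0.45) = 1/0.976 ≈ 1.025.
ΔY = k × ΔG = (+€659 million) / 0.976 ≈ +€675 million.

+€675 million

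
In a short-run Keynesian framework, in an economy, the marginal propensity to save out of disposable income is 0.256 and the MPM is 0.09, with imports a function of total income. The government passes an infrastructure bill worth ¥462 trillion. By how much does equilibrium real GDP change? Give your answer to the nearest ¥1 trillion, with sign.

MPC = 1 − MPS = 1 − 0.256 = 0.744.
Spending multiplier = 1/(1 − c + m) = 1/(1 − 0.744 + 0.09) = 1/0.346 ≈ 2.89.
ΔY = k × ΔG = (+¥462 trillion) / 0.346 ≈ +¥1,335 trillion.

+¥1,335 trillion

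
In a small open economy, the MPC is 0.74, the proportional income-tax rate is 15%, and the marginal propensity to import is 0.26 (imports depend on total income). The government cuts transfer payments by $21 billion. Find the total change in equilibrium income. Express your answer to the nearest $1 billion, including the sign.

The transfer change shifts disposable income by −$21 billion, so first-round consumption changes by c·ΔTR = 0.74 × (−$21 billion) = −$15.54 billion.
Expenditure multiplier = 1/(1 − c(1−t) + m) = 1/(1 − 0.74×0.85 + 0.26) = 1/0.631 ≈ 1.585.
The transfer multiplier is c × k ≈ 1.173, so ΔY = k × (c·ΔTR) = (−$15.54 billion) / 0.631 ≈ −$25 billion.

−$25 billion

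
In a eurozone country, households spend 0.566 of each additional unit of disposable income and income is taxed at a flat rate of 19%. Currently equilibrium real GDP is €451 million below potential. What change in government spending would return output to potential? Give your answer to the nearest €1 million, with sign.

+€244 million

Spending multiplier = 1/(1 − c(1−t)) = 1/(1 − 0.566×0.81) = 1/0.54154 ≈ 1.847.
Need ΔY = +€451 million, so ΔG = ΔY/k = (+€451 million) × 0.54154 ≈ +€244 million.
The government should increase government spending by €244 million.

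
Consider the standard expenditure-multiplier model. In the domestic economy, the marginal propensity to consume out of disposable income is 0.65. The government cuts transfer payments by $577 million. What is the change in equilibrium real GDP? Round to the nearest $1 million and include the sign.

−$1,072 million

The transfer change shifts disposable income by −$577 million, so first-round consumption changes by c·ΔTR = 0.65 × (−$577 million) = −$375.05 million.
Expenditure multiplier = 1/(1 − MPC) = 1/(1 − 0.65) = 1/0.35 ≈ 2.857.
The transfer multiplier is c × k ≈ 1.857, so ΔY = k × (c·ΔTR) = (−$375.05 million) / 0.35 ≈ −$1,072 million.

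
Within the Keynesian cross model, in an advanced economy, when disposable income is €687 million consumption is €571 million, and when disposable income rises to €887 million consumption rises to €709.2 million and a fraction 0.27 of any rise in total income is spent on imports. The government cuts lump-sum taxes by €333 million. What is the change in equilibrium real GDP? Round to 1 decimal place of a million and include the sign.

+€397.4 million

MPC = ΔC/ΔYd = (709.2 − 571)/(887 − 687) = 138.2/200 = 0.691.
A lump-sum tax change of −€333 million shifts disposable income by +€333 million; first-round consumption changes by −c × ΔT = −0.691 × (−€333 million) = +€230.103 million.
Expenditure multiplier = 1/(1 − c + m) = 1/(1 − 0.691 + 0.27) = 1/0.579 ≈ 1.727.
The tax multiplier is −c × k ≈ −1.193, so ΔY = k × (−c·ΔT) = (+€230.103 million) / 0.579 ≈ +€397.4 million.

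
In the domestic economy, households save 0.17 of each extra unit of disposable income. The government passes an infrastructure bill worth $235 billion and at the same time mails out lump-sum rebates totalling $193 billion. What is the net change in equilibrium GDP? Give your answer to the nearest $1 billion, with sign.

+$2,325 billion

MPC = 1 − MPS = 1 − 0.17 = 0.83.
Expenditure multiplier = 1/(1 − MPC) = 1/(1 − 0.83) = 1/0.17 ≈ 5.882.
ΔG contributes k·ΔG = (+$235 billion) / 0.17 ≈ +$1,382.4 billion.
ΔT of −$193 billion changes first-round spending by −c·ΔT = +$160.19 billion, contributing k·(−c·ΔT) = (+$160.19 billion) / 0.17 ≈ +$942.3 billion.
Net ΔY = k(ΔG − c·ΔT) = (+$395.19 billion) / 0.17 ≈ +$2,325 billion.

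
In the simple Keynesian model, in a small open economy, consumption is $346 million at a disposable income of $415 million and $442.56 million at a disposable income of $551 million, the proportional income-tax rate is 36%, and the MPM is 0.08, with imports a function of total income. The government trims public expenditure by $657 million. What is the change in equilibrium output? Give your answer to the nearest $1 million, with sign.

−$1,050 million

MPC = ΔC/ΔYd = (442.56 − 346)/(551 − 415) = 96.56/136 = 0.71.
Expenditure multiplier = 1/(1 − c(1−t) + m) = 1/(1 − 0.71×0.64 + 0.08) = 1/0.6256 ≈ 1.598.
ΔY = k × ΔG = (−$657 million) / 0.6256 ≈ −$1,050 million.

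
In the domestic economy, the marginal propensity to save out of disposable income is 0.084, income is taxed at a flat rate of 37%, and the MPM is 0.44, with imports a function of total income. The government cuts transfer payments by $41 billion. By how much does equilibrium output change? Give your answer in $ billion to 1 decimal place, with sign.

−$43.5 billion

MPC = 1 − MPS = 1 − 0.084 = 0.916.
The transfer change shifts disposable income by −$41 billion, so first-round consumption changes by c·ΔTR = 0.916 × (−$41 billion) = −$37.556 billion.
Expenditure multiplier = 1/(1 − c(1−t) + m) = 1/(1 − 0.916×0.63 + 0.44) = 1/0.86292 ≈ 1.159.
The transfer multiplier is c × k ≈ 1.062, so ΔY = k × (c·ΔTR) = (−$37.556 billion) / 0.86292 ≈ −$43.5 billion.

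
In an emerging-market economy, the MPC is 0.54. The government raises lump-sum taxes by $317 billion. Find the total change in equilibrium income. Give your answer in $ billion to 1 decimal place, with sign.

−$372.1 billion

A lump-sum tax change of +$317 billion shifts disposable income by −$317 billion; first-round consumption changes by −c × ΔT = −0.54 × (+$317 billion) = −$171.18 billion.
Expenditure multiplier = 1/(1 − MPC) = 1/(1 − 0.54) = 1/0.46 ≈ 2.174.
The tax multiplier is −c × k ≈ −1.174, so ΔY = k × (−c·ΔT) = (−$171.18 billion) / 0.46 ≈ −$372.1 billion.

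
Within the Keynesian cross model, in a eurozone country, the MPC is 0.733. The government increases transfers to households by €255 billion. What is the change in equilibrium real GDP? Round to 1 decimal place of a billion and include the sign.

+€700.1 billion

The transfer change shifts disposable income by +€255 billion, so first-round consumption changes by c·ΔTR = 0.733 × (+€255 billion) = +€186.915 billion.
Expenditure multiplier = 1/(1 − MPC) = 1/(1 − 0.733) = 1/0.267 ≈ 3.745.
The transfer multiplier is c × k ≈ 2.745, so ΔY = k × (c·ΔTR) = (+€186.915 billion) / 0.267 ≈ +€700.1 billion.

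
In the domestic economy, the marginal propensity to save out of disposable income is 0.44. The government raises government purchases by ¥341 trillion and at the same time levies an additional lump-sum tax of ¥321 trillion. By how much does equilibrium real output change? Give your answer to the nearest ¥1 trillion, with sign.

+¥366 trillion

MPC = 1 − MPS = 1 − 0.44 = 0.56.
Expenditure multiplier = 1/(1 − MPC) = 1/(1 − 0.56) = 1/0.44 ≈ 2.273.
ΔG contributes k·ΔG = (+¥341 trillion) / 0.44 = +¥775 trillion.
ΔT of +¥321 trillion changes first-round spending by −c·ΔT = −¥179.76 trillion, contributing k·(−c·ΔT) = (−¥179.76 trillion) / 0.44 ≈ −¥408.5 trillion.
Net ΔY = k(ΔG − c·ΔT) = (+¥161.24 trillion) / 0.44 ≈ +¥366 trillion.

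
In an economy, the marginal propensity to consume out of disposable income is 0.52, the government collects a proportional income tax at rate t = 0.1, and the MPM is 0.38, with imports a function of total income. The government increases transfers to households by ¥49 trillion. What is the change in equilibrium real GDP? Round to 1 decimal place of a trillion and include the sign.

+¥27.9 trillion

The transfer change shifts disposable income by +¥49 trillion, so first-round consumption changes by c·ΔTR = 0.52 × (+¥49 trillion) = +¥25.48 trillion.
Expenditure multiplier = 1/(1 − c(1−t) + m) = 1/(1 − 0.52×0.9 + 0.38) = 1/0.912 ≈ 1.096.
The transfer multiplier is c × k ≈ 0.57, so ΔY = k × (c·ΔTR) = (+¥25.48 trillion) / 0.912 ≈ +¥27.9 trillion.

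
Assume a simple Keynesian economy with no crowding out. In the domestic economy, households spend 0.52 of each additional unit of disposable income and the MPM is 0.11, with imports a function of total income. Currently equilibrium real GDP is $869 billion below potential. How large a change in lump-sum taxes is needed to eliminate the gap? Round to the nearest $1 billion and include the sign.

−$986 billion

Spending multiplier = 1/(1 − c + m) = 1/(1 − 0.52 + 0.11) = 1/0.59 ≈ 1.695.
Tax multiplier = −c·k = −0.52/0.59 ≈ −0.881. Need ΔY = +$869 billion, so ΔT = ΔY/(−c·k) = −(+$869 billion) × 0.59 / 0.52 ≈ −$986 billion.
The government should cut lump-sum taxes by $986 billion.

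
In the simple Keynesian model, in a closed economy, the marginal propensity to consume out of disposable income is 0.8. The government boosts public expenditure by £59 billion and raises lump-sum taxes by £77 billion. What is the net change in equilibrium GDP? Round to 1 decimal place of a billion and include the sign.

−£13.0 billion

Expenditure multiplier = 1/(1 − MPC) = 1/(1 − 0.8) = 1/0.2 = 5.
ΔG contributes k·ΔG = (+£59 billion) / 0.2 = +£295 billion.
ΔT of +£77 billion changes first-round spending by −c·ΔT = −£61.6 billion, contributing k·(−c·ΔT) = (−£61.6 billion) / 0.2 = −£308 billion.
Net ΔY = k(ΔG − c·ΔT) = (−£2.6 billion) / 0.2 = −£13 billion.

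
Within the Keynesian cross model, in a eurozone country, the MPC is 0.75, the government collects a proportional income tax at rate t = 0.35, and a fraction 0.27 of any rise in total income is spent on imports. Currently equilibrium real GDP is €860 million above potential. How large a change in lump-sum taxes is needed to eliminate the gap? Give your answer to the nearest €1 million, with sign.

+€897 million

Spending multiplier = 1/(1 − c(1−t) + m) = 1/(1 − 0.75×0.65 + 0.27) = 1/0.7825 ≈ 1.278.
Tax multiplier = −c·k = −0.75/0.7825 ≈ −0.958. Need ΔY = −€860 million, so ΔT = ΔY/(−c·k) = −(−€860 million) × 0.7825 / 0.75 ≈ +€897 million.
The government should raise lump-sum taxes by €897 million.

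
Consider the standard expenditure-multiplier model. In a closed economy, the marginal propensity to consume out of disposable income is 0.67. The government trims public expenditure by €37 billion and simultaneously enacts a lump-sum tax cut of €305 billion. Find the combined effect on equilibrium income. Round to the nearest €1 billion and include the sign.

Expenditure multiplier = 1/(1 − MPC) = 1/(1 − 0.67) = 1/0.33 ≈ 3.03.
ΔG contributes k·ΔG = (−€37 billion) / 0.33 ≈ −€112.1 billion.
ΔT of −€305 billion changes first-round spending by −c·ΔT = +€204.35 billion, contributing k·(−c·ΔT) = (+€204.35 billion) / 0.33 ≈ +€619.2 billion.
Net ΔY = k(ΔG − c·ΔT) = (+€167.35 billion) / 0.33 ≈ +€507 billion.

+€507 billion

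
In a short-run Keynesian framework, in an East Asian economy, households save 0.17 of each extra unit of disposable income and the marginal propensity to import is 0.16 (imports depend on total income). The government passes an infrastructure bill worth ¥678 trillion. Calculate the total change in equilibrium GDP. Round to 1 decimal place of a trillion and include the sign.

MPC = 1 − MPS = 1 − 0.17 = 0.83.
Government-spending multiplier = 1/(1 − c + m) = 1/(1 − 0.83 + 0.16) = 1/0.33 ≈ 3.03.
ΔY = k × ΔG = (+¥678 trillion) / 0.33 ≈ +¥2,054.5 trillion.

+¥2,054.5 trillion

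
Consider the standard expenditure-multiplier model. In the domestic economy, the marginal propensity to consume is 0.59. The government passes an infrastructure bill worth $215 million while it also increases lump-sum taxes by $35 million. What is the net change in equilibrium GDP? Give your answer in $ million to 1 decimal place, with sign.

+$474.0 million

Expenditure multiplier = 1/(1 − MPC) = 1/(1 − 0.59) = 1/0.41 ≈ 2.439.
ΔG contributes k·ΔG = (+$215 million) / 0.41 ≈ +$524.4 million.
ΔT of +$35 million changes first-round spending by −c·ΔT = −$20.65 million, contributing k·(−c·ΔT) = (−$20.65 million) / 0.41 ≈ −$50.4 million.
Net ΔY = k(ΔG − c·ΔT) = (+$194.35 million) / 0.41 ≈ +$474 million.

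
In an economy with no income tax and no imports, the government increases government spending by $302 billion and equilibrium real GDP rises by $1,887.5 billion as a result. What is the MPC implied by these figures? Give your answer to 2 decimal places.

0.84

Implied spending multiplier k = ΔY/ΔG = 1,887.5/302 = 6.25.
Since k = 1/(1 − MPC), MPC = 1 − 1/k = 1 − ΔG/ΔY = 1 − 302/1,887.5 = 0.84.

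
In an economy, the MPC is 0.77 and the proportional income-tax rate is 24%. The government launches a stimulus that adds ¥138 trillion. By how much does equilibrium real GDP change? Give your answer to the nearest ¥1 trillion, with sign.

Government-spending multiplier = 1/(1 − c(1−t)) = 1/(1 − 0.77×0.76) = 1/0.4148 ≈ 2.411.
ΔY = k × ΔG = (+¥138 trillion) / 0.4148 ≈ +¥333 trillion.

+¥333 trillion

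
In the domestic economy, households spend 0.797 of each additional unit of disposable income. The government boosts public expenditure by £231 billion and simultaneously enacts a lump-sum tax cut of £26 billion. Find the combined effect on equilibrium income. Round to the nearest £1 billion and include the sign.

Expenditure multiplier = 1/(1 − MPC) = 1/(1 − 0.797) = 1/0.203 ≈ 4.926.
ΔG contributes k·ΔG = (+£231 billion) / 0.203 ≈ +£1,137.9 billion.
ΔT of −£26 billion changes first-round spending by −c·ΔT = +£20.722 billion, contributing k·(−c·ΔT) = (+£20.722 billion) / 0.203 ≈ +£102.1 billion.
Net ΔY = k(ΔG − c·ΔT) = (+£251.722 billion) / 0.203 ≈ +£1,240 billion.

+£1,240 billion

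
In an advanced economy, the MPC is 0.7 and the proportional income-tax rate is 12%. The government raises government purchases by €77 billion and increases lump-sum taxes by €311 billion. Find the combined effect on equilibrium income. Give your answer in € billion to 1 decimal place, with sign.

Expenditure multiplier = 1/(1 − c(1−t)) = 1/(1 − 0.7×0.88) = 1/0.384 ≈ 2.604.
ΔG contributes k·ΔG = (+€77 billion) / 0.384 ≈ +€200.5 billion.
ΔT of +€311 billion changes first-round spending by −c·ΔT = −€217.7 billion, contributing k·(−c·ΔT) = (−€217.7 billion) / 0.384 ≈ −€566.9 billion.
Net ΔY = k(ΔG − c·ΔT) = (−€140.7 billion) / 0.384 ≈ −€366.4 billion.

−€366.4 billion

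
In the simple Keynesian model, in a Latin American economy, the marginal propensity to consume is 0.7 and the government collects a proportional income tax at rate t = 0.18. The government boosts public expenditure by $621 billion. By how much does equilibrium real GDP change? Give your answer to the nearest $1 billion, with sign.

Expenditure multiplier = 1/(1 − c(1−t)) = 1/(1 − 0.7×0.82) = 1/0.426 ≈ 2.347.
ΔY = k × ΔG = (+$621 billion) / 0.426 ≈ +$1,458 billion.

+$1,458 billion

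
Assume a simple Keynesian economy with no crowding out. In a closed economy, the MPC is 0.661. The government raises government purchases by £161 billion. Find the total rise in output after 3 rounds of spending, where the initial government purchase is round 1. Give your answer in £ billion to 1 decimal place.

Round 1 adds ΔG = £161 billion; each later round is MPC = 0.661 times the previous.
After 3 rounds: 161 + 106.421 + 70.344281 = ΔG·(1 − c^3)/(1 − c) = 161 × (1 − 0.288804781)/0.339 ≈ £337.8 billion.

£337.8 billion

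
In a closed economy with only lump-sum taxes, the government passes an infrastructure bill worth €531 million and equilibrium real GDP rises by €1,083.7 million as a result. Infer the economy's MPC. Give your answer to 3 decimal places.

0.510

Implied spending multiplier k = ΔY/ΔG = 1,083.7/531 ≈ 2.0409.
Since k = 1/(1 − MPC), MPC = 1 − 1/k = 1 − ΔG/ΔY = 1 − 531/1,083.7 ≈ 0.510.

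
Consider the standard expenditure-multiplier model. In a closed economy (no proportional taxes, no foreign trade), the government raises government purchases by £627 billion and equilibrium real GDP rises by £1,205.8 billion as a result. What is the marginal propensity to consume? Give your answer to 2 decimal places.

0.48

Implied spending multiplier k = ΔY/ΔG = 1,205.8/627 ≈ 1.9231.
Since k = 1/(1 − MPC), MPC = 1 − 1/k = 1 − ΔG/ΔY = 1 − 627/1,205.8 ≈ 0.48.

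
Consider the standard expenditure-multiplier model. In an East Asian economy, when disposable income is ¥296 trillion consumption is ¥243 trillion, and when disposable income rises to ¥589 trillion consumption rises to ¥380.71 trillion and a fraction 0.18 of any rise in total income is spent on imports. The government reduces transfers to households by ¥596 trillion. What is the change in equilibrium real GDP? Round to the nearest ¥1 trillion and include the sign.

MPC = ΔC/ΔYd = (380.71 − 243)/(589 − 296) = 137.71/293 = 0.47.
The transfer change shifts disposable income by −¥596 trillion, so first-round consumption changes by c·ΔTR = 0.47 × (−¥596 trillion) = −¥280.12 trillion.
Expenditure multiplier = 1/(1 − c + m) = 1/(1 − 0.47 + 0.18) = 1/0.71 ≈ 1.408.
The transfer multiplier is c × k ≈ 0.662, so ΔY = k × (c·ΔTR) = (−¥280.12 trillion) / 0.71 ≈ −¥395 trillion.

−¥395 trillion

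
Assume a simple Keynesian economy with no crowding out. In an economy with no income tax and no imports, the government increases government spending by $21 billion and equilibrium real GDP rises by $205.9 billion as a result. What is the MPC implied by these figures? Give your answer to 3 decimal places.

Implied spending multiplier k = ΔY/ΔG = 205.9/21 ≈ 9.8048.
Since k = 1/(1 − MPC), MPC = 1 − 1/k = 1 − ΔG/ΔY = 1 − 21/205.9 ≈ 0.898.

0.898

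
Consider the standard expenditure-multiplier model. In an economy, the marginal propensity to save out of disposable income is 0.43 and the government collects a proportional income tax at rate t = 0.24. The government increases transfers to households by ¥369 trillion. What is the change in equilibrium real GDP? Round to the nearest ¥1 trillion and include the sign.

MPC = 1 − MPS = 1 − 0.43 = 0.57.
The transfer change shifts disposable income by +¥369 trillion, so first-round consumption changes by c·ΔTR = 0.57 × (+¥369 trillion) = +¥210.33 trillion.
Expenditure multiplier = 1/(1 − c(1−t)) = 1/(1 − 0.57×0.76) = 1/0.5668 ≈ 1.764.
The transfer multiplier is c × k ≈ 1.006, so ΔY = k × (c·ΔTR) = (+¥210.33 trillion) / 0.5668 ≈ +¥371 trillion.

+¥371 trillion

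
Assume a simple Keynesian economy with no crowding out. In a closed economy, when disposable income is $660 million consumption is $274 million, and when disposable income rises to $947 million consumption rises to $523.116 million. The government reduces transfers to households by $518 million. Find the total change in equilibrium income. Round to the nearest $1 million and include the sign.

MPC = ΔC/ΔYd = (523.116 − 274)/(947 − 660) = 249.116/287 = 0.868.
The transfer change shifts disposable income by −$518 million, so first-round consumption changes by c·ΔTR = 0.868 × (−$518 million) = −$449.624 million.
Expenditure multiplier = 1/(1 − MPC) = 1/(1 − 0.868) = 1/0.132 ≈ 7.576.
The transfer multiplier is c × k ≈ 6.576, so ΔY = k × (c·ΔTR) = (−$449.624 million) / 0.132 ≈ −$3,406 million.

−$3,406 million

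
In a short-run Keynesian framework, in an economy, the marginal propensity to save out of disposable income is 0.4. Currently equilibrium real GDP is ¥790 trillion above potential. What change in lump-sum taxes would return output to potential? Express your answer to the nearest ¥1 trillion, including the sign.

+¥527 trillion

MPC = 1 − MPS = 1 − 0.4 = 0.6.
Spending multiplier = 1/(1 − MPC) = 1/(1 − 0.6) = 1/0.4 = 2.5.
Tax multiplier = −c·k = −0.6/0.4 = −1.5. Need ΔY = −¥790 trillion, so ΔT = ΔY/(−c·k) = −(−¥790 trillion) × 0.4 / 0.6 ≈ +¥527 trillion.
The government should raise lump-sum taxes by ¥527 trillion.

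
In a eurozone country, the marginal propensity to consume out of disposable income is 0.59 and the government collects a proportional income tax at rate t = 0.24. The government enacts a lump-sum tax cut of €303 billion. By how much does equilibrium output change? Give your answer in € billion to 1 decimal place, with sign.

A lump-sum tax change of −€303 billion shifts disposable income by +€303 billion; first-round consumption changes by −c × ΔT = −0.59 × (−€303 billion) = +€178.77 billion.
Expenditure multiplier = 1/(1 − c(1−t)) = 1/(1 − 0.59×0.76) = 1/0.5516 ≈ 1.813.
The tax multiplier is −c × k ≈ −1.07, so ΔY = k × (−c·ΔT) = (+€178.77 billion) / 0.5516 ≈ +€324.1 billion.

+€324.1 billion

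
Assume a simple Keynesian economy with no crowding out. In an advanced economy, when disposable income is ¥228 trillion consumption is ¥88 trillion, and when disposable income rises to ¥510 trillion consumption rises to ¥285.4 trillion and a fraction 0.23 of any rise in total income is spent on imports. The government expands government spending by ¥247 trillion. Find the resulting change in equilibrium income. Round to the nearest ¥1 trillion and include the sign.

+¥466 trillion

MPC = ΔC/ΔYd = (285.4 − 88)/(510 − 228) = 197.4/282 = 0.7.
Expenditure multiplier = 1/(1 − c + m) = 1/(1 − 0.7 + 0.23) = 1/0.53 ≈ 1.887.
ΔY = k × ΔG = (+¥247 trillion) / 0.53 ≈ +¥466 trillion.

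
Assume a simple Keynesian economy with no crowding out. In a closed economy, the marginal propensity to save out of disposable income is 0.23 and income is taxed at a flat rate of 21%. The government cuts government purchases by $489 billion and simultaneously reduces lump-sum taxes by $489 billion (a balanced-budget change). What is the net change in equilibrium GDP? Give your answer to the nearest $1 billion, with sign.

MPC = 1 − MPS = 1 − 0.23 = 0.77.
Expenditure multiplier = 1/(1 − c(1−t)) = 1/(1 − 0.77×0.79) = 1/0.3917 ≈ 2.553.
ΔG contributes k·ΔG = (−$489 billion) / 0.3917 ≈ −$1,248.4 billion.
ΔT of −$489 billion changes first-round spending by −c·ΔT = +$376.53 billion, contributing k·(−c·ΔT) = (+$376.53 billion) / 0.3917 ≈ +$961.3 billion.
Net ΔY = k(ΔG − c·ΔT) = (−$112.47 billion) / 0.3917 ≈ −$287 billion.

−$287 billion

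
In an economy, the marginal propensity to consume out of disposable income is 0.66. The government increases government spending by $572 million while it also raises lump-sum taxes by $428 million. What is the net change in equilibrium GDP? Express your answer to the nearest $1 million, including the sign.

+$852 million

Expenditure multiplier = 1/(1 − MPC) = 1/(1 − 0.66) = 1/0.34 ≈ 2.941.
ΔG contributes k·ΔG = (+$572 million) / 0.34 ≈ +$1,682.4 million.
ΔT of +$428 million changes first-round spending by −c·ΔT = −$282.48 million, contributing k·(−c·ΔT) = (−$282.48 million) / 0.34 ≈ −$830.8 million.
Net ΔY = k(ΔG − c·ΔT) = (+$289.52 million) / 0.34 ≈ +$852 million.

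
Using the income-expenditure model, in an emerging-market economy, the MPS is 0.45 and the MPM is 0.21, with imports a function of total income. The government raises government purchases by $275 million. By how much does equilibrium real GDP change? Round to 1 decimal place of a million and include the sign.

MPC = 1 − MPS = 1 − 0.45 = 0.55.
Expenditure multiplier = 1/(1 − c + m) = 1/(1 − 0.55 + 0.21) = 1/0.66 ≈ 1.515.
ΔY = k × ΔG = (+$275 million) / 0.66 ≈ +$416.7 million.

+$416.7 million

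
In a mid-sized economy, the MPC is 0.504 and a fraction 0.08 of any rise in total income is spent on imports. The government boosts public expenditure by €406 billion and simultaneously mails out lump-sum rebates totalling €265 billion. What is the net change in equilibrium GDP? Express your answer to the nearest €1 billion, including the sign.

+€937 billion

Expenditure multiplier = 1/(1 − c + m) = 1/(1 − 0.504 + 0.08) = 1/0.576 ≈ 1.736.
ΔG contributes k·ΔG = (+€406 billion) / 0.576 ≈ +€704.9 billion.
ΔT of −€265 billion changes first-round spending by −c·ΔT = +€133.56 billion, contributing k·(−c·ΔT) = (+€133.56 billion) / 0.576 ≈ +€231.9 billion.
Net ΔY = k(ΔG − c·ΔT) = (+€539.56 billion) / 0.576 ≈ +€937 billion.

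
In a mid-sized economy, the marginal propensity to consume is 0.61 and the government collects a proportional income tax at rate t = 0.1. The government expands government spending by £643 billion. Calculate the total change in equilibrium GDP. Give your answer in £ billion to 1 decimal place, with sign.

Spending multiplier = 1/(1 − c(1−t)) = 1/(1 − 0.61×0.9) = 1/0.451 ≈ 2.217.
ΔY = k × ΔG = (+£643 billion) / 0.451 ≈ +£1,425.7 billion.

+£1,425.7 billion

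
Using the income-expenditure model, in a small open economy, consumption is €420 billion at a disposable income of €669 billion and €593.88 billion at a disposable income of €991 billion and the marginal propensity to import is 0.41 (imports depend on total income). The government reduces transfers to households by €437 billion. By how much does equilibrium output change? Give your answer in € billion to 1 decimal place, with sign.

−€271.2 billion

MPC = ΔC/ΔYd = (593.88 − 420)/(991 − 669) = 173.88/322 = 0.54.
The transfer change shifts disposable income by −€437 billion, so first-round consumption changes by c·ΔTR = 0.54 × (−€437 billion) = −€235.98 billion.
Expenditure multiplier = 1/(1 − c + m) = 1/(1 − 0.54 + 0.41) = 1/0.87 ≈ 1.149.
The transfer multiplier is c × k ≈ 0.621, so ΔY = k × (c·ΔTR) = (−€235.98 billion) / 0.87 ≈ −€271.2 billion.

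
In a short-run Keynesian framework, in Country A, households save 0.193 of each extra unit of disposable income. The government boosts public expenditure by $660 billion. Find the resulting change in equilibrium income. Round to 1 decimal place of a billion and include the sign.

MPC = 1 − MPS = 1 − 0.193 = 0.807.
Government-spending multiplier = 1/(1 − MPC) = 1/(1 − 0.807) = 1/0.193 ≈ 5.181.
ΔY = k × ΔG = (+$660 billion) / 0.193 ≈ +$3,419.7 billion.

+$3,419.7 billion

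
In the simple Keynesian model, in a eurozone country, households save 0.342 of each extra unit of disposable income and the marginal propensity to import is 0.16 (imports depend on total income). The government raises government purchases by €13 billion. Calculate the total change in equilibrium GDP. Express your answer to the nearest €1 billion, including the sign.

MPC = 1 − MPS = 1 − 0.342 = 0.658.
Government-spending multiplier = 1/(1 − c + m) = 1/(1 − 0.658 + 0.16) = 1/0.502 ≈ 1.992.
ΔY = k × ΔG = (+€13 billion) / 0.502 ≈ +€26 billion.

+€26 billion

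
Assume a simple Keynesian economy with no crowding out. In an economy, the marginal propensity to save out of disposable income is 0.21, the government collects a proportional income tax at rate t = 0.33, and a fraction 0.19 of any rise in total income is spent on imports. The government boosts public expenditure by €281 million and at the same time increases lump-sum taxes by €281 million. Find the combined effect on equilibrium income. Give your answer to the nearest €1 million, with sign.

MPC = 1 − MPS = 1 − 0.21 = 0.79.
Expenditure multiplier = 1/(1 − c(1−t) + m) = 1/(1 − 0.79×0.67 + 0.19) = 1/0.6607 ≈ 1.514.
ΔG contributes k·ΔG = (+€281 million) / 0.6607 ≈ +€425.3 million.
ΔT of +€281 million changes first-round spending by −c·ΔT = −€221.99 million, contributing k·(−c·ΔT) = (−€221.99 million) / 0.6607 ≈ −€336 million.
Net ΔY = k(ΔG − c·ΔT) = (+€59.01 million) / 0.6607 ≈ +€89 million.

+€89 million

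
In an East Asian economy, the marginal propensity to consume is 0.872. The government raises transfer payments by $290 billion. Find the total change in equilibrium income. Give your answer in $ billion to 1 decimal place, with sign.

The transfer change shifts disposable income by +$290 billion, so first-round consumption changes by c·ΔTR = 0.872 × (+$290 billion) = +$252.88 billion.
Expenditure multiplier = 1/(1 − MPC) = 1/(1 − 0.872) = 1/0.128 ≈ 7.813.
The transfer multiplier is c × k ≈ 6.813, so ΔY = k × (c·ΔTR) = (+$252.88 billion) / 0.128 ≈ +$1,975.6 billion.

+$1,975.6 billion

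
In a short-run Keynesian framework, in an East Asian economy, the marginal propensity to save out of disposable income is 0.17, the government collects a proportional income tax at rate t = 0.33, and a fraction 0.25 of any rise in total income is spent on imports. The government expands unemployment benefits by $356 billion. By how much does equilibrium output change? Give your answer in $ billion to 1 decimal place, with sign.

+$425.8 billion

MPC = 1 − MPS = 1 − 0.17 = 0.83.
The transfer change shifts disposable income by +$356 billion, so first-round consumption changes by c·ΔTR = 0.83 × (+$356 billion) = +$295.48 billion.
Expenditure multiplier = 1/(1 − c(1−t) + m) = 1/(1 − 0.83×0.67 + 0.25) = 1/0.6939 ≈ 1.441.
The transfer multiplier is c × k ≈ 1.196, so ΔY = k × (c·ΔTR) = (+$295.48 billion) / 0.6939 ≈ +$425.8 billion.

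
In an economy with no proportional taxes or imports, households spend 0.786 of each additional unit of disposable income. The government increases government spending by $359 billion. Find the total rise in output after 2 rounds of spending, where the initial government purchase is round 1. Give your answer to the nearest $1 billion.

Round 1 adds ΔG = $359 billion; each later round is MPC = 0.786 times the previous.
After 2 rounds: 359 + 282.174 = ΔG·(1 − c^2)/(1 − c) = 359 × (1 − 0.617796)/0.214 ≈ $641 billion.

$641 billion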